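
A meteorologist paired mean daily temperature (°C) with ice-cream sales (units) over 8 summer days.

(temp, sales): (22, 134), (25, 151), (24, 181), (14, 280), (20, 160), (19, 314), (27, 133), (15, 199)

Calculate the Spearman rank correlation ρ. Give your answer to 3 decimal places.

-0.810

Rank temp: 5, 7, 6, 1, 4, 3, 8, 2
Rank sales: 2, 3, 5, 7, 4, 8, 1, 6
d = rank(temp) − rank(sales): 3, 4, 1, -6, 0, -5, 7, -4; Σd² = 152
ρ = 1 − 6Σd² / [n(n²−1)] = 1 − 6×152 / (8×63) = 1 − 912/504 ≈ -0.810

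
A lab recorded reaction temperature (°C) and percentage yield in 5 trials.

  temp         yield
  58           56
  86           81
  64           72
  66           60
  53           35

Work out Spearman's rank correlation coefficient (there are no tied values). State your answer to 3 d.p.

Rank temp: 2, 5, 3, 4, 1
Rank yield: 2, 5, 4, 3, 1
d = rank(temp) − rank(yield): 0, 0, -1, 1, 0; Σd² = 2
ρ = 1 − 6Σd² / [n(n²−1)] = 1 − 6×2 / (5×24) = 1 − 12/120 ≈ 0.900

0.900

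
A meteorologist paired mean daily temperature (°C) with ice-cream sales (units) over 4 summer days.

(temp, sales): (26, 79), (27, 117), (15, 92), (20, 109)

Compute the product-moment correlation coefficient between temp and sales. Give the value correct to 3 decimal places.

n = 4, Σx = 88, Σy = 397, Σx² = 2030, Σy² = 40275, Σxy = 8773
nΣxy − ΣxΣy = 35092 − 34936 = 156
nΣx² − (Σx)² = 8120 − 7744 = 376; nΣy² − (Σy)² = 161100 − 157609 = 3491
r = 156 / √(376 × 3491) = 156 / 1145.6945 ≈ 0.136

0.136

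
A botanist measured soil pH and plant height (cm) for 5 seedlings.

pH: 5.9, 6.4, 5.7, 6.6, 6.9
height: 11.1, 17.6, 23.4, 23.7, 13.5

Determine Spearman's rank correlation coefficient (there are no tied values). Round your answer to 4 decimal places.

0.0000

Rank pH: 2, 3, 1, 4, 5
Rank height: 1, 3, 4, 5, 2
d = rank(pH) − rank(height): 1, 0, -3, -1, 3; Σd² = 20
ρ = 1 − 6Σd² / [n(n²−1)] = 1 − 6×20 / (5×24) = 1 − 120/120 ≈ 0.0000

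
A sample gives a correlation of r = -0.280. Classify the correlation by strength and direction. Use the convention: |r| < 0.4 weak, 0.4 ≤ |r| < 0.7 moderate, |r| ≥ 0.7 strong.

r = -0.280 < 0 so the relationship is negative.
|r| = 0.280, which falls in the weak range.

weak negative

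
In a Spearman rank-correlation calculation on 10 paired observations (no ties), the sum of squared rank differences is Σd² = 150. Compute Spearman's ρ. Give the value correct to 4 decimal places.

0.0909

ρ = 1 − 6Σd² / [n(n²−1)] = 1 − 6×150 / (10×99)
  = 1 − 900/990 = 1 − 0.90909 ≈ 0.0909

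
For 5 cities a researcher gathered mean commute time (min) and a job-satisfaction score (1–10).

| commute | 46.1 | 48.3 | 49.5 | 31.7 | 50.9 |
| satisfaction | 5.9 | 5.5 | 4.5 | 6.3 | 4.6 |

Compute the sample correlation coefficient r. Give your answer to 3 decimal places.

-0.800

n = 5, Σx = 226.5, Σy = 26.8, Σx² = 10504.05, Σy² = 146.16, Σxy = 1194.24
nΣxy − ΣxΣy = 5971.2 − 6070.2 = -99
nΣx² − (Σx)² = 52520.25 − 51302.25 = 1218; nΣy² − (Σy)² = 730.8 − 718.24 = 12.56
r = -99 / √(1218 × 12.56) = -99 / 123.6854 ≈ -0.800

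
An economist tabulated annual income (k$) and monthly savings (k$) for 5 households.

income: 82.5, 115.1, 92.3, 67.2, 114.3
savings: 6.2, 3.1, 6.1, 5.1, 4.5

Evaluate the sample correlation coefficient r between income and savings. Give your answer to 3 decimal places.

n = 5, Σx = 471.4, Σy = 25, Σx² = 46153.88, Σy² = 131.52, Σxy = 2288.41
nΣxy − ΣxΣy = 11442.05 − 11785 = -342.95
nΣx² − (Σx)² = 230769.4 − 222217.96 = 8551.44; nΣy² − (Σy)² = 657.6 − 625 = 32.6
r = -342.95 / √(8551.44 × 32.6) = -342.95 / 527.9933 ≈ -0.650

-0.650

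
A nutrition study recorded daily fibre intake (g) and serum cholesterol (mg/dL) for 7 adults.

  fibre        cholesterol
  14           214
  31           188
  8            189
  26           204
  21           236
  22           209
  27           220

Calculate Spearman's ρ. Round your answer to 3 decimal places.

-0.179

Rank fibre: 2, 7, 1, 5, 3, 4, 6
Rank cholesterol: 5, 1, 2, 3, 7, 4, 6
d = rank(fibre) − rank(cholesterol): -3, 6, -1, 2, -4, 0, 0; Σd² = 66
ρ = 1 − 6Σd² / [n(n²−1)] = 1 − 6×66 / (7×48) = 1 − 396/336 ≈ -0.179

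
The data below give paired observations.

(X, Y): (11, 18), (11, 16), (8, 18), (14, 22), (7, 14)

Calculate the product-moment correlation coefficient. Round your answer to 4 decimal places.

0.8018

n = 5, ΣX = 51, ΣY = 88, ΣX² = 551, ΣY² = 1584, ΣXY = 924
nΣXY − ΣXΣY = 4620 − 4488 = 132
nΣX² − (ΣX)² = 2755 − 2601 = 154; nΣY² − (ΣY)² = 7920 − 7744 = 176
r = 132 / √(154 × 176) = 132 / 164.6329 ≈ 0.8018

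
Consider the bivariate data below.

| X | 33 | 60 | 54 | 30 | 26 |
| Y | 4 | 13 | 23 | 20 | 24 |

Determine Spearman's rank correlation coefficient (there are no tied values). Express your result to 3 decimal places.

Rank X: 3, 5, 4, 2, 1
Rank Y: 1, 2, 4, 3, 5
d = rank(X) − rank(Y): 2, 3, 0, -1, -4; Σd² = 30
ρ = 1 − 6Σd² / [n(n²−1)] = 1 − 6×30 / (5×24) = 1 − 180/120 ≈ -0.500

-0.500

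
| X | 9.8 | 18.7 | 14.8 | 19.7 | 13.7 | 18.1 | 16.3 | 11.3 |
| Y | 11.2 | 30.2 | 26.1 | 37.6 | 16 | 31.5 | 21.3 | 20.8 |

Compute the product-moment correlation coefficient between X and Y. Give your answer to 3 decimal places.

n = 8, ΣX = 122.4, ΣY = 194.7, ΣX² = 1961.54, ΣY² = 5267.03, ΣXY = 3173.08
nΣXY − ΣXΣY = 25384.64 − 23831.28 = 1553.36
nΣX² − (ΣX)² = 15692.32 − 14981.76 = 710.56; nΣY² − (ΣY)² = 42136.24 − 37908.09 = 4228.15
r = 1553.36 / √(710.56 × 4228.15) = 1553.36 / 1733.3073 ≈ 0.896

0.896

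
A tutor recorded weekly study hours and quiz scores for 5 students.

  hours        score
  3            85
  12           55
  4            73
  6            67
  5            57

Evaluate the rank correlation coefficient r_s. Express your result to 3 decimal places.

-0.900

Rank hours: 1, 5, 2, 4, 3
Rank score: 5, 1, 4, 3, 2
d = rank(hours) − rank(score): -4, 4, -2, 1, 1; Σd² = 38
ρ = 1 − 6Σd² / [n(n²−1)] = 1 − 6×38 / (5×24) = 1 − 228/120 ≈ -0.900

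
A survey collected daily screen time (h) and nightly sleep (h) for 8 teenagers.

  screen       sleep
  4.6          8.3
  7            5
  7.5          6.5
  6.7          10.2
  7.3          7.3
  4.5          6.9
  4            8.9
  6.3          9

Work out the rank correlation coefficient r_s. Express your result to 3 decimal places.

Rank screen: 3, 6, 8, 5, 7, 2, 1, 4
Rank sleep: 5, 1, 2, 8, 4, 3, 6, 7
d = rank(screen) − rank(sleep): -2, 5, 6, -3, 3, -1, -5, -3; Σd² = 118
ρ = 1 − 6Σd² / [n(n²−1)] = 1 − 6×118 / (8×63) = 1 − 708/504 ≈ -0.405

-0.405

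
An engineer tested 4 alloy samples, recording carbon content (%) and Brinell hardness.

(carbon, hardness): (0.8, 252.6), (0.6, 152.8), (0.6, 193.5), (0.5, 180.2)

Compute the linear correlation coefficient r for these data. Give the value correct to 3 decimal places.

0.819

n = 4, Σx = 2.5, Σy = 779.1, Σx² = 1.61, Σy² = 157068.89, Σxy = 499.96
nΣxy − ΣxΣy = 1999.84 − 1947.75 = 52.09
nΣx² − (Σx)² = 6.44 − 6.25 = 0.19; nΣy² − (Σy)² = 628275.56 − 606996.81 = 21278.75
r = 52.09 / √(0.19 × 21278.75) = 52.09 / 63.5843 ≈ 0.819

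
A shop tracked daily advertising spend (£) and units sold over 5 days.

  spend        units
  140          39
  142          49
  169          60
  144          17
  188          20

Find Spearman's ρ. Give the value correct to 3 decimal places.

Rank spend: 1, 2, 4, 3, 5
Rank units: 3, 4, 5, 1, 2
d = rank(spend) − rank(units): -2, -2, -1, 2, 3; Σd² = 22
ρ = 1 − 6Σd² / [n(n²−1)] = 1 − 6×22 / (5×24) = 1 − 132/120 ≈ -0.100

-0.100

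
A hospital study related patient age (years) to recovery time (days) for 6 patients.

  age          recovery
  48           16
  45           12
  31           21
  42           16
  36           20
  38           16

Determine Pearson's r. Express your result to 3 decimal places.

-0.800

n = 6, Σx = 240, Σy = 101, Σx² = 9794, Σy² = 1753, Σxy = 3959
nΣxy − ΣxΣy = 23754 − 24240 = -486
nΣx² − (Σx)² = 58764 − 57600 = 1164; nΣy² − (Σy)² = 10518 − 10201 = 317
r = -486 / √(1164 × 317) = -486 / 607.4438 ≈ -0.800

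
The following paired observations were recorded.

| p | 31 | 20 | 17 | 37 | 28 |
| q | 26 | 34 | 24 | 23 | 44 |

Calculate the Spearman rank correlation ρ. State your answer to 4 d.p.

-0.3000

Rank p: 4, 2, 1, 5, 3
Rank q: 3, 4, 2, 1, 5
d = rank(p) − rank(q): 1, -2, -1, 4, -2; Σd² = 26
ρ = 1 − 6Σd² / [n(n²−1)] = 1 − 6×26 / (5×24) = 1 − 156/120 ≈ -0.3000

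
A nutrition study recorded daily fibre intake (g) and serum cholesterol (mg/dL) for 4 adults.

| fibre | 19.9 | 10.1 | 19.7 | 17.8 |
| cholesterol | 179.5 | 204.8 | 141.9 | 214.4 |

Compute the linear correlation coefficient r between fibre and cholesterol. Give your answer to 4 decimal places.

n = 4, Σx = 67.5, Σy = 740.6, Σx² = 1202.95, Σy² = 140266.26, Σxy = 12252.28
nΣxy − ΣxΣy = 49009.12 − 49990.5 = -981.38
nΣx² − (Σx)² = 4811.8 − 4556.25 = 255.55; nΣy² − (Σy)² = 561065.04 − 548488.36 = 12576.68
r = -981.38 / √(255.55 × 12576.68) = -981.38 / 1792.7550 ≈ -0.5474

-0.5474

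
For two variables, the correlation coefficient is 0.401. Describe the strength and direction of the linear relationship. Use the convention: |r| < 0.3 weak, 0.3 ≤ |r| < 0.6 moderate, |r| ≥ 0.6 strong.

moderate positive

r = 0.401 > 0 so the relationship is positive.
|r| = 0.401, which falls in the moderate range.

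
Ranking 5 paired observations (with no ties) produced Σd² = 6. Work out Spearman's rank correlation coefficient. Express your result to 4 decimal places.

ρ = 1 − 6Σd² / [n(n²−1)] = 1 − 6×6 / (5×24)
  = 1 − 36/120 = 1 − 0.30000 ≈ 0.7000

0.7000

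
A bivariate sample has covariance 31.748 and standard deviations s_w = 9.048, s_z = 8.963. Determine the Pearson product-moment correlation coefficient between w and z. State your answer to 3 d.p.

0.391

r = Cov(w,z) / (s_w · s_z) = 31.748 / (9.048 × 8.963)
  = 31.748 / 81.0972 ≈ 0.391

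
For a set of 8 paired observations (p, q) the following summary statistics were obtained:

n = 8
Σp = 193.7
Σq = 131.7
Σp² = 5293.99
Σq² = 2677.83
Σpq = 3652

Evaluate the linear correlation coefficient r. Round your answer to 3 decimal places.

r = (nΣpq − ΣpΣq) / √[(nΣp² − (Σp)²)(nΣq² − (Σq)²)]
Numerator: 8×3652 − 193.7×131.7 = 3705.71
Denominator: √[(42351.92 − 37519.69)(21422.64 − 17344.89)] = √[4832.23 × 4077.75] = 4438.9893
r = 3705.71 / 4438.9893 ≈ 0.835

0.835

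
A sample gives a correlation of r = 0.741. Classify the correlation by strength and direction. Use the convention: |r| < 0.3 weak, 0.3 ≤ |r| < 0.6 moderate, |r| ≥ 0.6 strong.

r = 0.741 > 0 so the relationship is positive.
|r| = 0.741, which falls in the strong range.

strong positive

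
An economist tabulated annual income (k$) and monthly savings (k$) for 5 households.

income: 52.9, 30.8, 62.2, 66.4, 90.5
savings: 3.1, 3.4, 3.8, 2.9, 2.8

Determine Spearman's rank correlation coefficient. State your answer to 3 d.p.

-0.700

Rank income: 2, 1, 3, 4, 5
Rank savings: 3, 4, 5, 2, 1
d = rank(income) − rank(savings): -1, -3, -2, 2, 4; Σd² = 34
ρ = 1 − 6Σd² / [n(n²−1)] = 1 − 6×34 / (5×24) = 1 − 204/120 ≈ -0.700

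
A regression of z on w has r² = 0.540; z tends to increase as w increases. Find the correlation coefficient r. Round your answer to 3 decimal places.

|r| = √0.540 = 0.735
The association is positive, so r = 0.735.

0.735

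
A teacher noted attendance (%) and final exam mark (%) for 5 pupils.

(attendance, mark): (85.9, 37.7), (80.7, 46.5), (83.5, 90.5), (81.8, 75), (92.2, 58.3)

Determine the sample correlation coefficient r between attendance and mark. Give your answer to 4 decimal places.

-0.1706

n = 5, Σx = 424.1, Σy = 308, Σx² = 36055.63, Σy² = 20797.68, Σxy = 26057.99
nΣxy − ΣxΣy = 130289.95 − 130622.8 = -332.85
nΣx² − (Σx)² = 180278.15 − 179860.81 = 417.34; nΣy² − (Σy)² = 103988.4 − 94864 = 9124.4
r = -332.85 / √(417.34 × 9124.4) = -332.85 / 1951.4039 ≈ -0.1706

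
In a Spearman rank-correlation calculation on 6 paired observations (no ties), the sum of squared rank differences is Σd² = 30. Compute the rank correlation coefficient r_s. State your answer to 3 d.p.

0.143

ρ = 1 − 6Σd² / [n(n²−1)] = 1 − 6×30 / (6×35)
  = 1 − 180/210 = 1 − 0.8571 ≈ 0.143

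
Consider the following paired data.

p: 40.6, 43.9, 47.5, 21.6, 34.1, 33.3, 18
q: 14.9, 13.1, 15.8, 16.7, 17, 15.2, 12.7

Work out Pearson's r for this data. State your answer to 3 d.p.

0.064

n = 7, Σp = 239, Σq = 105.4, Σp² = 8894.08, Σq² = 1603.48, Σpq = 3605.71
nΣpq − ΣpΣq = 25239.97 − 25190.6 = 49.37
nΣp² − (Σp)² = 62258.56 − 57121 = 5137.56; nΣq² − (Σq)² = 11224.36 − 11109.16 = 115.2
r = 49.37 / √(5137.56 × 115.2) = 49.37 / 769.3159 ≈ 0.064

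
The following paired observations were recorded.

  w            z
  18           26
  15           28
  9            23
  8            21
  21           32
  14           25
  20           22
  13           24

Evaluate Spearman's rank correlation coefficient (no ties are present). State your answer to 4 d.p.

0.6190

Rank w: 6, 5, 2, 1, 8, 4, 7, 3
Rank z: 6, 7, 3, 1, 8, 5, 2, 4
d = rank(w) − rank(z): 0, -2, -1, 0, 0, -1, 5, -1; Σd² = 32
ρ = 1 − 6Σd² / [n(n²−1)] = 1 − 6×32 / (8×63) = 1 − 192/504 ≈ 0.6190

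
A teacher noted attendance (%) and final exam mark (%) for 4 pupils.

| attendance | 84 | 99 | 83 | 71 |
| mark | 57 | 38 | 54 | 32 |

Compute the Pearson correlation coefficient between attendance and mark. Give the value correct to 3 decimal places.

0.131

n = 4, Σx = 337, Σy = 181, Σx² = 28787, Σy² = 8633, Σxy = 15304
nΣxy − ΣxΣy = 61216 − 60997 = 219
nΣx² − (Σx)² = 115148 − 113569 = 1579; nΣy² − (Σy)² = 34532 − 32761 = 1771
r = 219 / √(1579 × 1771) = 219 / 1672.2467 ≈ 0.131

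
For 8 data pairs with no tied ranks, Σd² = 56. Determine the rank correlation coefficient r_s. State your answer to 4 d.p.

0.3333

ρ = 1 − 6Σd² / [n(n²−1)] = 1 − 6×56 / (8×63)
  = 1 − 336/504 = 1 − 0.66667 ≈ 0.3333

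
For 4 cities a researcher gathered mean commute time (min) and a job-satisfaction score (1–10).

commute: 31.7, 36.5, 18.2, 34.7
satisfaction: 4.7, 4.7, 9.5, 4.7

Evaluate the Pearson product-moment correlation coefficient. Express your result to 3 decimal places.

-0.971

n = 4, Σx = 121.1, Σy = 23.6, Σx² = 3872.47, Σy² = 156.52, Σxy = 656.53
nΣxy − ΣxΣy = 2626.12 − 2857.96 = -231.84
nΣx² − (Σx)² = 15489.88 − 14665.21 = 824.67; nΣy² − (Σy)² = 626.08 − 556.96 = 69.12
r = -231.84 / √(824.67 × 69.12) = -231.84 / 238.7492 ≈ -0.971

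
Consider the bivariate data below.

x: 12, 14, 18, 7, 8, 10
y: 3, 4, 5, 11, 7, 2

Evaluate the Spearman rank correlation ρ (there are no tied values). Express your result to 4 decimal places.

Rank x: 4, 5, 6, 1, 2, 3
Rank y: 2, 3, 4, 6, 5, 1
d = rank(x) − rank(y): 2, 2, 2, -5, -3, 2; Σd² = 50
ρ = 1 − 6Σd² / [n(n²−1)] = 1 − 6×50 / (6×35) = 1 − 300/210 ≈ -0.4286

-0.4286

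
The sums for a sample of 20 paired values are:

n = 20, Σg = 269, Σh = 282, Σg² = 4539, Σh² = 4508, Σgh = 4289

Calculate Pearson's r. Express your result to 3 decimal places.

0.709

r = (nΣgh − ΣgΣh) / √[(nΣg² − (Σg)²)(nΣh² − (Σh)²)]
Numerator: 20×4289 − 269×282 = 9922
Denominator: √[(90780 − 72361)(90160 − 79524)] = √[18419 × 10636] = 13996.5883
r = 9922 / 13996.5883 ≈ 0.709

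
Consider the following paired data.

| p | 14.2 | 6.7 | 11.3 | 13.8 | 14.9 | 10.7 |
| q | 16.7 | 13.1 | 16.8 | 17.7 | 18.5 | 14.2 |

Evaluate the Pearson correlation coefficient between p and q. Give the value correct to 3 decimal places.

n = 6, Σp = 71.6, Σq = 97, Σp² = 901.16, Σq² = 1589.92, Σpq = 1186.6
nΣpq − ΣpΣq = 7119.6 − 6945.2 = 174.4
nΣp² − (Σp)² = 5406.96 − 5126.56 = 280.4; nΣq² − (Σq)² = 9539.52 − 9409 = 130.52
r = 174.4 / √(280.4 × 130.52) = 174.4 / 191.3055 ≈ 0.912

0.912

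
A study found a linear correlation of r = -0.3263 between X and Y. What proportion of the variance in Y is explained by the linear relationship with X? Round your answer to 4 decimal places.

r² = (-0.3263)² = 0.1065

0.1065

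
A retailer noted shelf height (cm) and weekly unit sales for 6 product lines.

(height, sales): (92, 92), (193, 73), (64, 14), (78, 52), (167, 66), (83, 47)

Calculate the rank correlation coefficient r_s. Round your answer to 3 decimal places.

0.771

Rank height: 4, 6, 1, 2, 5, 3
Rank sales: 6, 5, 1, 3, 4, 2
d = rank(height) − rank(sales): -2, 1, 0, -1, 1, 1; Σd² = 8
ρ = 1 − 6Σd² / [n(n²−1)] = 1 − 6×8 / (6×35) = 1 − 48/210 ≈ 0.771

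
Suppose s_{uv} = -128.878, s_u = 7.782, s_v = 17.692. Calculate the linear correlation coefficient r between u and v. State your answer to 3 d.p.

r = Cov(u,v) / (s_u · s_v) = -128.878 / (7.782 × 17.692)
  = -128.878 / 137.6791 ≈ -0.936

-0.936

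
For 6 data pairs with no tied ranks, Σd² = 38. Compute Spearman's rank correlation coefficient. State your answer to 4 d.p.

-0.0857

ρ = 1 − 6Σd² / [n(n²−1)] = 1 − 6×38 / (6×35)
  = 1 − 228/210 = 1 − 1.08571 ≈ -0.0857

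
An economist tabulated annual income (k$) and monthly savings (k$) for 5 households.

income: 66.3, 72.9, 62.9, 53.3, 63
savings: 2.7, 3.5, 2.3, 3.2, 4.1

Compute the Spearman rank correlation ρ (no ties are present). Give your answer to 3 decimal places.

0.300

Rank income: 4, 5, 2, 1, 3
Rank savings: 2, 4, 1, 3, 5
d = rank(income) − rank(savings): 2, 1, 1, -2, -2; Σd² = 14
ρ = 1 − 6Σd² / [n(n²−1)] = 1 − 6×14 / (5×24) = 1 − 84/120 ≈ 0.300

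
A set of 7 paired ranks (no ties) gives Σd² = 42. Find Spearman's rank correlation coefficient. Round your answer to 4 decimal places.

ρ = 1 − 6Σd² / [n(n²−1)] = 1 − 6×42 / (7×48)
  = 1 − 252/336 = 1 − 0.75000 ≈ 0.2500

0.2500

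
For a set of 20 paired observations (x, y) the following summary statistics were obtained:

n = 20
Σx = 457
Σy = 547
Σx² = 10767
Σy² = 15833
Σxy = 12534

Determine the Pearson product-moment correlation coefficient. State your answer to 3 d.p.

0.066

r = (nΣxy − ΣxΣy) / √[(nΣx² − (Σx)²)(nΣy² − (Σy)²)]
Numerator: 20×12534 − 457×547 = 701
Denominator: √[(215340 − 208849)(316660 − 299209)] = √[6491 × 17451] = 10643.0466
r = 701 / 10643.0466 ≈ 0.066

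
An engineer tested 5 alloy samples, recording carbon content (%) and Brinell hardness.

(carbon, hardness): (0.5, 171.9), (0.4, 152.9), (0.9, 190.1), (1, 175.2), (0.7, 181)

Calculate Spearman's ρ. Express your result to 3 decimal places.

Rank carbon: 2, 1, 4, 5, 3
Rank hardness: 2, 1, 5, 3, 4
d = rank(carbon) − rank(hardness): 0, 0, -1, 2, -1; Σd² = 6
ρ = 1 − 6Σd² / [n(n²−1)] = 1 − 6×6 / (5×24) = 1 − 36/120 ≈ 0.700

0.700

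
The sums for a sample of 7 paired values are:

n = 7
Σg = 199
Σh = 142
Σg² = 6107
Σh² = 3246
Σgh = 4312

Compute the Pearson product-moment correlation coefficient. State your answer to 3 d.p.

r = (nΣgh − ΣgΣh) / √[(nΣg² − (Σg)²)(nΣh² − (Σh)²)]
Numerator: 7×4312 − 199×142 = 1926
Denominator: √[(42749 − 39601)(22722 − 20164)] = √[3148 × 2558] = 2837.7075
r = 1926 / 2837.7075 ≈ 0.679

0.679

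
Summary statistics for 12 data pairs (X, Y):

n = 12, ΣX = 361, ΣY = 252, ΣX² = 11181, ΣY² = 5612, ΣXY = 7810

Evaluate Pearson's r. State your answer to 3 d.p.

r = (nΣXY − ΣXΣY) / √[(nΣX² − (ΣX)²)(nΣY² − (ΣY)²)]
Numerator: 12×7810 − 361×252 = 2748
Denominator: √[(134172 − 130321)(67344 − 63504)] = √[3851 × 3840] = 3845.4961
r = 2748 / 3845.4961 ≈ 0.715

0.715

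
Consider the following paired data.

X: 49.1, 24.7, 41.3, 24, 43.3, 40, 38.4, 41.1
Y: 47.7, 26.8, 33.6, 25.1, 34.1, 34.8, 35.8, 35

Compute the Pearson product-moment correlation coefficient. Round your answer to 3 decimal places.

0.896

n = 8, ΣX = 301.9, ΣY = 272.9, ΣX² = 11941.25, ΣY² = 9632.99, ΣXY = 10675.86
nΣXY − ΣXΣY = 85406.88 − 82388.51 = 3018.37
nΣX² − (ΣX)² = 95530 − 91143.61 = 4386.39; nΣY² − (ΣY)² = 77063.92 − 74474.41 = 2589.51
r = 3018.37 / √(4386.39 × 2589.51) = 3018.37 / 3370.2523 ≈ 0.896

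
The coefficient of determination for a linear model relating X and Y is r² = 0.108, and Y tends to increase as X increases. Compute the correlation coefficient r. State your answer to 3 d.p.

|r| = √0.108 = 0.329
The association is positive, so r = 0.329.

0.329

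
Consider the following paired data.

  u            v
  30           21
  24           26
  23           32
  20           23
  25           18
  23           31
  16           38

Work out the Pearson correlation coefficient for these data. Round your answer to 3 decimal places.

-0.692

n = 7, Σu = 161, Σv = 189, Σu² = 3815, Σv² = 5399, Σuv = 4221
nΣuv − ΣuΣv = 29547 − 30429 = -882
nΣu² − (Σu)² = 26705 − 25921 = 784; nΣv² − (Σv)² = 37793 − 35721 = 2072
r = -882 / √(784 × 2072) = -882 / 1274.5383 ≈ -0.692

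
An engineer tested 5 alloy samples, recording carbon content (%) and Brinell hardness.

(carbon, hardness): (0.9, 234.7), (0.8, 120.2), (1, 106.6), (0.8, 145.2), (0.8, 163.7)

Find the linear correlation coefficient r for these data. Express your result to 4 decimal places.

-0.0799

n = 5, Σx = 4.3, Σy = 770.4, Σx² = 3.73, Σy² = 128776.42, Σxy = 661.11
nΣxy − ΣxΣy = 3305.55 − 3312.72 = -7.17
nΣx² − (Σx)² = 18.65 − 18.49 = 0.16; nΣy² − (Σy)² = 643882.1 − 593516.16 = 50365.94
r = -7.17 / √(0.16 × 50365.94) = -7.17 / 89.7694 ≈ -0.0799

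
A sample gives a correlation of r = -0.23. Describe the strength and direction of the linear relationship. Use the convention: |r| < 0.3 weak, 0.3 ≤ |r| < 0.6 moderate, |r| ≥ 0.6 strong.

r = -0.23 < 0 so the relationship is negative.
|r| = 0.23, which falls in the weak range.

weak negative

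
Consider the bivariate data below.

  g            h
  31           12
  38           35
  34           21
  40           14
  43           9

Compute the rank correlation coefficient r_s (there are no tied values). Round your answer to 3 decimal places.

-0.300

Rank g: 1, 3, 2, 4, 5
Rank h: 2, 5, 4, 3, 1
d = rank(g) − rank(h): -1, -2, -2, 1, 4; Σd² = 26
ρ = 1 − 6Σd² / [n(n²−1)] = 1 − 6×26 / (5×24) = 1 − 156/120 ≈ -0.300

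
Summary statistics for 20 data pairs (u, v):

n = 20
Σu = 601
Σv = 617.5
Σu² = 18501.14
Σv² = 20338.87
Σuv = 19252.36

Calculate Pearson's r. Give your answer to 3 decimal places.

0.929

r = (nΣuv − ΣuΣv) / √[(nΣu² − (Σu)²)(nΣv² − (Σv)²)]
Numerator: 20×19252.36 − 601×617.5 = 13929.7
Denominator: √[(370022.8 − 361201)(406777.4 − 381306.25)] = √[8821.8 × 25471.15] = 14990.0431
r = 13929.7 / 14990.0431 ≈ 0.929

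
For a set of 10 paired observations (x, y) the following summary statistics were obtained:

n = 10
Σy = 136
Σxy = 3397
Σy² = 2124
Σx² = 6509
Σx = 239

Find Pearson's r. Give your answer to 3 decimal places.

0.314

r = (nΣxy − ΣxΣy) / √[(nΣx² − (Σx)²)(nΣy² − (Σy)²)]
Numerator: 10×3397 − 239×136 = 1466
Denominator: √[(65090 − 57121)(21240 − 18496)] = √[7969 × 2744] = 4676.2096
r = 1466 / 4676.2096 ≈ 0.314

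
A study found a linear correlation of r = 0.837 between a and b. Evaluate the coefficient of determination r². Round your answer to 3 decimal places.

0.701

r² = (0.837)² = 0.701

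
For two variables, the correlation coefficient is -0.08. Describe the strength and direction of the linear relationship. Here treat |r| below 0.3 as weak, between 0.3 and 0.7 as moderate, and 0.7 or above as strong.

r = -0.08 < 0 so the relationship is negative.
|r| = 0.08, which falls in the weak range.

weak negative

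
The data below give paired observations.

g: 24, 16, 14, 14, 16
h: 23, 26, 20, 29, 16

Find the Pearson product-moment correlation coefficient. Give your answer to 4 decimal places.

-0.0618

n = 5, Σg = 84, Σh = 114, Σg² = 1480, Σh² = 2702, Σgh = 1910
nΣgh − ΣgΣh = 9550 − 9576 = -26
nΣg² − (Σg)² = 7400 − 7056 = 344; nΣh² − (Σh)² = 13510 − 12996 = 514
r = -26 / √(344 × 514) = -26 / 420.4949 ≈ -0.0618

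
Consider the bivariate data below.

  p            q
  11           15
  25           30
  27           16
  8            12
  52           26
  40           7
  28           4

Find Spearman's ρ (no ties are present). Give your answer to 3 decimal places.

-0.036

Rank p: 2, 3, 4, 1, 7, 6, 5
Rank q: 4, 7, 5, 3, 6, 2, 1
d = rank(p) − rank(q): -2, -4, -1, -2, 1, 4, 4; Σd² = 58
ρ = 1 − 6Σd² / [n(n²−1)] = 1 − 6×58 / (7×48) = 1 − 348/336 ≈ -0.036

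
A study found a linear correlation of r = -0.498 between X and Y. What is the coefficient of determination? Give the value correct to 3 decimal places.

r² = (-0.498)² = 0.248

0.248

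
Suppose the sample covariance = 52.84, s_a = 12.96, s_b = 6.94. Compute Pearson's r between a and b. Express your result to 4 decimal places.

0.5875

r = Cov(a,b) / (s_a · s_b) = 52.84 / (12.96 × 6.94)
  = 52.84 / 89.9424 ≈ 0.5875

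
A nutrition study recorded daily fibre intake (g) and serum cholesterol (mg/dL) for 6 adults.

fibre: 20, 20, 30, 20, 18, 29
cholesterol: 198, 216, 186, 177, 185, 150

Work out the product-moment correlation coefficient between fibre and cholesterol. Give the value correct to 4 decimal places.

-0.5399

n = 6, Σx = 137, Σy = 1112, Σx² = 3265, Σy² = 208510, Σxy = 25080
nΣxy − ΣxΣy = 150480 − 152344 = -1864
nΣx² − (Σx)² = 19590 − 18769 = 821; nΣy² − (Σy)² = 1251060 − 1236544 = 14516
r = -1864 / √(821 × 14516) = -1864 / 3452.1929 ≈ -0.5399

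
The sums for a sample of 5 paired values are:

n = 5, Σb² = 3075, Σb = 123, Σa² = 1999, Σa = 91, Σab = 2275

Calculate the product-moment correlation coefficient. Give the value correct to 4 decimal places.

r = (nΣab − ΣaΣb) / √[(nΣa² − (Σa)²)(nΣb² − (Σb)²)]
Numerator: 5×2275 − 91×123 = 182
Denominator: √[(9995 − 8281)(15375 − 15129)] = √[1714 × 246] = 649.3412
r = 182 / 649.3412 ≈ 0.2803

0.2803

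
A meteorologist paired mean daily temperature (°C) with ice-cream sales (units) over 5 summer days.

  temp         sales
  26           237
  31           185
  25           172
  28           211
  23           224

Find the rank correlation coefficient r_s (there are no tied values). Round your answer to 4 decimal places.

-0.2000

Rank temp: 3, 5, 2, 4, 1
Rank sales: 5, 2, 1, 3, 4
d = rank(temp) − rank(sales): -2, 3, 1, 1, -3; Σd² = 24
ρ = 1 − 6Σd² / [n(n²−1)] = 1 − 6×24 / (5×24) = 1 − 144/120 ≈ -0.2000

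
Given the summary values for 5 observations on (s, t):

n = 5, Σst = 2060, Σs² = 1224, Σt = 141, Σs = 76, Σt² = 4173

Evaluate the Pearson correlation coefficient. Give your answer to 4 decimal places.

r = (nΣst − ΣsΣt) / √[(nΣs² − (Σs)²)(nΣt² − (Σt)²)]
Numerator: 5×2060 − 76×141 = -416
Denominator: √[(6120 − 5776)(20865 − 19881)] = √[344 × 984] = 581.8041
r = -416 / 581.8041 ≈ -0.7150

-0.7150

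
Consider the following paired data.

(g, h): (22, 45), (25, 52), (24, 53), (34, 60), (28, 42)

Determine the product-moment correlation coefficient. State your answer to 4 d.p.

n = 5, Σg = 133, Σh = 252, Σg² = 3625, Σh² = 12902, Σgh = 6778
nΣgh − ΣgΣh = 33890 − 33516 = 374
nΣg² − (Σg)² = 18125 − 17689 = 436; nΣh² − (Σh)² = 64510 − 63504 = 1006
r = 374 / √(436 × 1006) = 374 / 662.2809 ≈ 0.5647

0.5647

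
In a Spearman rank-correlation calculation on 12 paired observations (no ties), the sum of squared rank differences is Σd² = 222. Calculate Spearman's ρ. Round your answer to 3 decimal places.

ρ = 1 − 6Σd² / [n(n²−1)] = 1 − 6×222 / (12×143)
  = 1 − 1332/1716 = 1 − 0.7762 ≈ 0.224

0.224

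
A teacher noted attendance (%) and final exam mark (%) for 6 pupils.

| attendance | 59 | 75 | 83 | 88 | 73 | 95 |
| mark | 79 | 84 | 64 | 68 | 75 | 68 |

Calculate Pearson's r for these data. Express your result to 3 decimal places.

n = 6, Σx = 473, Σy = 438, Σx² = 38093, Σy² = 32266, Σxy = 34192
nΣxy − ΣxΣy = 205152 − 207174 = -2022
nΣx² − (Σx)² = 228558 − 223729 = 4829; nΣy² − (Σy)² = 193596 − 191844 = 1752
r = -2022 / √(4829 × 1752) = -2022 / 2908.6781 ≈ -0.695

-0.695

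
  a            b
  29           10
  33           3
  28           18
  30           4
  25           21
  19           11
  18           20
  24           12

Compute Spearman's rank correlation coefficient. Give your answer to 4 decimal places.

Rank a: 6, 8, 5, 7, 4, 2, 1, 3
Rank b: 3, 1, 6, 2, 8, 4, 7, 5
d = rank(a) − rank(b): 3, 7, -1, 5, -4, -2, -6, -2; Σd² = 144
ρ = 1 − 6Σd² / [n(n²−1)] = 1 − 6×144 / (8×63) = 1 − 864/504 ≈ -0.7143

-0.7143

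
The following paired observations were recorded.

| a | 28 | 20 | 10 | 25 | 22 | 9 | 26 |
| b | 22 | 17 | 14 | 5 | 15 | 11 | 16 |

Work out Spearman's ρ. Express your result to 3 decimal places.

0.500

Rank a: 7, 3, 2, 5, 4, 1, 6
Rank b: 7, 6, 3, 1, 4, 2, 5
d = rank(a) − rank(b): 0, -3, -1, 4, 0, -1, 1; Σd² = 28
ρ = 1 − 6Σd² / [n(n²−1)] = 1 − 6×28 / (7×48) = 1 − 168/336 ≈ 0.500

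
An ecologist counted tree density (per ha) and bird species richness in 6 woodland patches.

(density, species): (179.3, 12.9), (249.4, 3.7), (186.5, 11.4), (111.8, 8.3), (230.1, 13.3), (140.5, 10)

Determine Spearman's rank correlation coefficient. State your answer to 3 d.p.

Rank density: 3, 6, 4, 1, 5, 2
Rank species: 5, 1, 4, 2, 6, 3
d = rank(density) − rank(species): -2, 5, 0, -1, -1, -1; Σd² = 32
ρ = 1 − 6Σd² / [n(n²−1)] = 1 − 6×32 / (6×35) = 1 − 192/210 ≈ 0.086

0.086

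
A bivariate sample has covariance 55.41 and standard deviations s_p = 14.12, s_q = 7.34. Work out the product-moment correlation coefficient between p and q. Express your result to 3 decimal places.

0.535

r = Cov(p,q) / (s_p · s_q) = 55.41 / (14.12 × 7.34)
  = 55.41 / 103.6408 ≈ 0.535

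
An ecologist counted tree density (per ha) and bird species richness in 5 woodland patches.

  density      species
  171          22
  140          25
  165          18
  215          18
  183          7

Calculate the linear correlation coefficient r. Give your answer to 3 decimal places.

n = 5, Σx = 874, Σy = 90, Σx² = 155780, Σy² = 1806, Σxy = 15383
nΣxy − ΣxΣy = 76915 − 78660 = -1745
nΣx² − (Σx)² = 778900 − 763876 = 15024; nΣy² − (Σy)² = 9030 − 8100 = 930
r = -1745 / √(15024 × 930) = -1745 / 3737.9567 ≈ -0.467

-0.467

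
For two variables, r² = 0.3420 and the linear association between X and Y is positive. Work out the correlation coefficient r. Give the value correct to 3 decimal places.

|r| = √0.3420 = 0.585
The association is positive, so r = 0.585.

0.585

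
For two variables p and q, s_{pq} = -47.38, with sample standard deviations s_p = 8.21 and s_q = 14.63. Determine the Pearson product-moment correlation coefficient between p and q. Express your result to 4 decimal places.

r = Cov(p,q) / (s_p · s_q) = -47.38 / (8.21 × 14.63)
  = -47.38 / 120.1123 ≈ -0.3945

-0.3945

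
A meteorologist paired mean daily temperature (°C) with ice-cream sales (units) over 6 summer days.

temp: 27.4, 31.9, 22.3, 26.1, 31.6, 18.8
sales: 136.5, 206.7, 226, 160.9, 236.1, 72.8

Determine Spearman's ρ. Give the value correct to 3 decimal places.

Rank temp: 4, 6, 2, 3, 5, 1
Rank sales: 2, 4, 5, 3, 6, 1
d = rank(temp) − rank(sales): 2, 2, -3, 0, -1, 0; Σd² = 18
ρ = 1 − 6Σd² / [n(n²−1)] = 1 − 6×18 / (6×35) = 1 − 108/210 ≈ 0.486

0.486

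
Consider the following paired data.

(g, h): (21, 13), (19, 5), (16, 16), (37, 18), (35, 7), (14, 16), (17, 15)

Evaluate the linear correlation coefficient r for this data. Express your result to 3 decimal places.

n = 7, Σg = 159, Σh = 90, Σg² = 4137, Σh² = 1304, Σgh = 2014
nΣgh − ΣgΣh = 14098 − 14310 = -212
nΣg² − (Σg)² = 28959 − 25281 = 3678; nΣh² − (Σh)² = 9128 − 8100 = 1028
r = -212 / √(3678 × 1028) = -212 / 1944.4753 ≈ -0.109

-0.109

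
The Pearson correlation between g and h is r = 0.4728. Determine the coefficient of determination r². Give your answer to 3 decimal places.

r² = (0.4728)² = 0.224

0.224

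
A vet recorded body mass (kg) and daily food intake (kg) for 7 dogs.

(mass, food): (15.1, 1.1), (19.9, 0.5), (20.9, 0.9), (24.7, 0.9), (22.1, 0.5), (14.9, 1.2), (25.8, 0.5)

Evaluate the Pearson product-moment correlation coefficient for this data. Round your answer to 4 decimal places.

-0.6885

n = 7, Σx = 143.4, Σy = 5.6, Σx² = 3046.98, Σy² = 5.02, Σxy = 109.43
nΣxy − ΣxΣy = 766.01 − 803.04 = -37.03
nΣx² − (Σx)² = 21328.86 − 20563.56 = 765.3; nΣy² − (Σy)² = 35.14 − 31.36 = 3.78
r = -37.03 / √(765.3 × 3.78) = -37.03 / 53.7851 ≈ -0.6885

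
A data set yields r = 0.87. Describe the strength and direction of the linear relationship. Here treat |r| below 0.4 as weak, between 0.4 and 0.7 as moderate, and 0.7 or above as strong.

r = 0.87 > 0 so the relationship is positive.
|r| = 0.87, which falls in the strong range.

strong positive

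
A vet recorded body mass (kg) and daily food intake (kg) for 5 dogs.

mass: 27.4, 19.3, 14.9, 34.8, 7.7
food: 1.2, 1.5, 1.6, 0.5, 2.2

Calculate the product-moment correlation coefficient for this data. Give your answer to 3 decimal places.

n = 5, Σx = 104.1, Σy = 7, Σx² = 2615.59, Σy² = 11.34, Σxy = 120.01
nΣxy − ΣxΣy = 600.05 − 728.7 = -128.65
nΣx² − (Σx)² = 13077.95 − 10836.81 = 2241.14; nΣy² − (Σy)² = 56.7 − 49 = 7.7
r = -128.65 / √(2241.14 × 7.7) = -128.65 / 131.3651 ≈ -0.979

-0.979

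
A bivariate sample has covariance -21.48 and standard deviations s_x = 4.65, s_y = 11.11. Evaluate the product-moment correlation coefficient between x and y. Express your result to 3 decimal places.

-0.416

r = Cov(x,y) / (s_x · s_y) = -21.48 / (4.65 × 11.11)
  = -21.48 / 51.6615 ≈ -0.416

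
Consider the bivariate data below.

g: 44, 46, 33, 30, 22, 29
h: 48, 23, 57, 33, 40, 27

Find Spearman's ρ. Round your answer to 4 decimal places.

Rank g: 5, 6, 4, 3, 1, 2
Rank h: 5, 1, 6, 3, 4, 2
d = rank(g) − rank(h): 0, 5, -2, 0, -3, 0; Σd² = 38
ρ = 1 − 6Σd² / [n(n²−1)] = 1 − 6×38 / (6×35) = 1 − 228/210 ≈ -0.0857

-0.0857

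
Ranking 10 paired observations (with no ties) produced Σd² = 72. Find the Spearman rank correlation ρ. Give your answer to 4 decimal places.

ρ = 1 − 6Σd² / [n(n²−1)] = 1 − 6×72 / (10×99)
  = 1 − 432/990 = 1 − 0.43636 ≈ 0.5636

0.5636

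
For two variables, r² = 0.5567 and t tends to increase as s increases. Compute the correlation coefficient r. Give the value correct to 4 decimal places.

|r| = √0.5567 = 0.7461
The association is positive, so r = 0.7461.

0.7461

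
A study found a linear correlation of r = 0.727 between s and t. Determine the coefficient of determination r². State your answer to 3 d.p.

r² = (0.727)² = 0.529

0.529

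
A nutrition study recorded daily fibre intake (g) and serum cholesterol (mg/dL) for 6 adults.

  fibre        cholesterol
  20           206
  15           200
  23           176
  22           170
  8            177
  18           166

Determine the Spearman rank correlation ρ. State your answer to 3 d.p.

-0.257

Rank fibre: 4, 2, 6, 5, 1, 3
Rank cholesterol: 6, 5, 3, 2, 4, 1
d = rank(fibre) − rank(cholesterol): -2, -3, 3, 3, -3, 2; Σd² = 44
ρ = 1 − 6Σd² / [n(n²−1)] = 1 − 6×44 / (6×35) = 1 − 264/210 ≈ -0.257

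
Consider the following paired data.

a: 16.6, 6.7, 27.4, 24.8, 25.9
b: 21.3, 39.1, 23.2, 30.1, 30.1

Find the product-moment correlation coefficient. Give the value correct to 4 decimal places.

-0.5709

n = 5, Σa = 101.4, Σb = 143.8, Σa² = 2357.06, Σb² = 4332.76, Σab = 2777.3
nΣab − ΣaΣb = 13886.5 − 14581.32 = -694.82
nΣa² − (Σa)² = 11785.3 − 10281.96 = 1503.34; nΣb² − (Σb)² = 21663.8 − 20678.44 = 985.36
r = -694.82 / √(1503.34 × 985.36) = -694.82 / 1217.0995 ≈ -0.5709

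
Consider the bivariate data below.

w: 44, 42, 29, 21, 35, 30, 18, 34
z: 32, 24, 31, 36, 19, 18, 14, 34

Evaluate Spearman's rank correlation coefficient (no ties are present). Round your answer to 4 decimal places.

Rank w: 8, 7, 3, 2, 6, 4, 1, 5
Rank z: 6, 4, 5, 8, 3, 2, 1, 7
d = rank(w) − rank(z): 2, 3, -2, -6, 3, 2, 0, -2; Σd² = 70
ρ = 1 − 6Σd² / [n(n²−1)] = 1 − 6×70 / (8×63) = 1 − 420/504 ≈ 0.1667

0.1667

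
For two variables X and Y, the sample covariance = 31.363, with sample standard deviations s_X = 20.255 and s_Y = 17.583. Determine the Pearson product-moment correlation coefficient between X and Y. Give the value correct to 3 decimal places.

r = Cov(X,Y) / (s_X · s_Y) = 31.363 / (20.255 × 17.583)
  = 31.363 / 356.1437 ≈ 0.088

0.088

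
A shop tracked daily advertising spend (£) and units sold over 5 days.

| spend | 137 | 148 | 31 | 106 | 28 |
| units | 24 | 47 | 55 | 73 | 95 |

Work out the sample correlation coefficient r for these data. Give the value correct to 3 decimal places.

n = 5, Σx = 450, Σy = 294, Σx² = 53654, Σy² = 20164, Σxy = 22347
nΣxy − ΣxΣy = 111735 − 132300 = -20565
nΣx² − (Σx)² = 268270 − 202500 = 65770; nΣy² − (Σy)² = 100820 − 86436 = 14384
r = -20565 / √(65770 × 14384) = -20565 / 30757.6930 ≈ -0.669

-0.669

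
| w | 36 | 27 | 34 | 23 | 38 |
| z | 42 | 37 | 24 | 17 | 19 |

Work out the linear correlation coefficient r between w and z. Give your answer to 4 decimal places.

0.1685

n = 5, Σw = 158, Σz = 139, Σw² = 5154, Σz² = 4359, Σwz = 4440
nΣwz − ΣwΣz = 22200 − 21962 = 238
nΣw² − (Σw)² = 25770 − 24964 = 806; nΣz² − (Σz)² = 21795 − 19321 = 2474
r = 238 / √(806 × 2474) = 238 / 1412.1062 ≈ 0.1685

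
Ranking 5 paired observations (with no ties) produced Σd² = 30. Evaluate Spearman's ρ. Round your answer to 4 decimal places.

ρ = 1 − 6Σd² / [n(n²−1)] = 1 − 6×30 / (5×24)
  = 1 − 180/120 = 1 − 1.50000 ≈ -0.5000

-0.5000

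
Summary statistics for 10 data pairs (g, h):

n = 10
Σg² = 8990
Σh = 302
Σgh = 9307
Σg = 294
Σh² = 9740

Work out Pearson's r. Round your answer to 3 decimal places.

0.924

r = (nΣgh − ΣgΣh) / √[(nΣg² − (Σg)²)(nΣh² − (Σh)²)]
Numerator: 10×9307 − 294×302 = 4282
Denominator: √[(89900 − 86436)(97400 − 91204)] = √[3464 × 6196] = 4632.8117
r = 4282 / 4632.8117 ≈ 0.924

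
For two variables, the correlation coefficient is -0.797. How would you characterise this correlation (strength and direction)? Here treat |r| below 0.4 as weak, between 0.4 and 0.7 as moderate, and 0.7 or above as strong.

strong negative

r = -0.797 < 0 so the relationship is negative.
|r| = 0.797, which falls in the strong range.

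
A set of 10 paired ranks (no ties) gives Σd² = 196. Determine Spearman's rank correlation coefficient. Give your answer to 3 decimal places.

-0.188

ρ = 1 − 6Σd² / [n(n²−1)] = 1 − 6×196 / (10×99)
  = 1 − 1176/990 = 1 − 1.1879 ≈ -0.188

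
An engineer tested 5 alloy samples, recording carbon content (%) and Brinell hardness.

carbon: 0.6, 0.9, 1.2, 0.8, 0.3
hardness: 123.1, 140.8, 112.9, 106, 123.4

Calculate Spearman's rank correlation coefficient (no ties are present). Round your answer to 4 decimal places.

-0.2000

Rank carbon: 2, 4, 5, 3, 1
Rank hardness: 3, 5, 2, 1, 4
d = rank(carbon) − rank(hardness): -1, -1, 3, 2, -3; Σd² = 24
ρ = 1 − 6Σd² / [n(n²−1)] = 1 − 6×24 / (5×24) = 1 − 144/120 ≈ -0.2000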